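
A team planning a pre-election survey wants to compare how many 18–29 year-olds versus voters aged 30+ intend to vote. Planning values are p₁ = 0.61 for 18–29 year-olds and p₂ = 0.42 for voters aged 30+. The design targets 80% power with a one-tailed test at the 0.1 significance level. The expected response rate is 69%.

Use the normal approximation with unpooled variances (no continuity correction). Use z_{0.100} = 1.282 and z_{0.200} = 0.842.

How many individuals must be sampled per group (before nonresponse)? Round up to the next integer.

n = 88 per group

n = (z_α + z_β)² · [p₁(1−p₁) + p₂(1−p₂)] / (p₁ − p₂)²
  = (1.282 + 0.842)² · (0.61·0.39 + 0.42·0.58) / (0.19)²
  = (2.124)² · (0.2379 + 0.2436) / 0.0361
  = 4.5114 · 0.4815 / 0.0361
  = 60.17
Adjust for 69% response: 60.17 / 0.69 = 87.21.
Round up → n = 88 per group.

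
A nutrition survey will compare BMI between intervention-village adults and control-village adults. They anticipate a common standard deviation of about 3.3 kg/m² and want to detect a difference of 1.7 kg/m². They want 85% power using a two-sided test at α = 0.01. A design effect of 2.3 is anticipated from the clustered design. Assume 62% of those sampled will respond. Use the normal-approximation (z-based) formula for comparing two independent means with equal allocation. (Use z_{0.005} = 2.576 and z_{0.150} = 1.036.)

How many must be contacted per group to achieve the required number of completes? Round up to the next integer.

n = (z_{α/2} + z_β)² · (σ₁² + σ₂²) / δ²
  = (2.576 + 1.036)² · (2·3.3² = 21.78) / 1.7²
  = 13.0465 · 21.78 / 2.89
  = 98.32
Design effect: 2.3 × 98.32 = 226.14.
Adjust for 62% response: 226.14 / 0.62 = 364.75.
Round up → n = 365 per group.

n = 365 per group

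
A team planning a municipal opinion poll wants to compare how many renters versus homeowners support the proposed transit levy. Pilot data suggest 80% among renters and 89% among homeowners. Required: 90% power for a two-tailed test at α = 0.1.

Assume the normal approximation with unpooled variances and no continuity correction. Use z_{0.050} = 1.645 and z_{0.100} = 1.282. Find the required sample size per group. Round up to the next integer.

n = 273 per group

n = (z_{α/2} + z_β)² · [p₁(1−p₁) + p₂(1−p₂)] / (p₁ − p₂)²
  = (1.645 + 1.282)² · (0.80·0.20 + 0.89·0.11) / (-0.09)²
  = (2.927)² · (0.1600 + 0.0979) / 0.0081
  = 8.5673 · 0.2579 / 0.0081
  = 272.78
Round up → n = 273 per group.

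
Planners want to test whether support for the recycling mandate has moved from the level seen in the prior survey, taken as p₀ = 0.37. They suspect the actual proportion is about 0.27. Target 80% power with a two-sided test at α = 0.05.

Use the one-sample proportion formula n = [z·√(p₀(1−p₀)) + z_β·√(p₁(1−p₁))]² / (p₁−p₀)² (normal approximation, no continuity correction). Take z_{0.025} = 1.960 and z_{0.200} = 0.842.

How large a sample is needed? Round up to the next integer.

n = 175

n = [z_{α/2}·√(p₀q₀) + z_β·√(p₁q₁)]² / (p₁ − p₀)²
  = [1.960·√(0.37·0.63) + 0.842·√(0.27·0.73)]² / (-0.10)²
  = [1.960·0.4828 + 0.842·0.4440]² / 0.0100
  = [1.3201]² / 0.0100
  = 174.27
Round up → n = 175.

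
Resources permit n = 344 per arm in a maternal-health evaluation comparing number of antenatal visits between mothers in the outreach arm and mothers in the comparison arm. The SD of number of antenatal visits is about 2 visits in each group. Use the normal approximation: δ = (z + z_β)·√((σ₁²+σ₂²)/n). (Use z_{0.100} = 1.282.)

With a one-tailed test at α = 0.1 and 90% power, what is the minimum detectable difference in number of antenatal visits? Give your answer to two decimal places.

δ = (z_α + z_β) · √((σ₁²+σ₂²)/n)
  = (1.282 + 1.282) · √(8/344)
  = 2.564 · √0.02326
  = 2.564 · 0.1525
  = 0.3910

Minimum detectable difference ≈ 0.39 visits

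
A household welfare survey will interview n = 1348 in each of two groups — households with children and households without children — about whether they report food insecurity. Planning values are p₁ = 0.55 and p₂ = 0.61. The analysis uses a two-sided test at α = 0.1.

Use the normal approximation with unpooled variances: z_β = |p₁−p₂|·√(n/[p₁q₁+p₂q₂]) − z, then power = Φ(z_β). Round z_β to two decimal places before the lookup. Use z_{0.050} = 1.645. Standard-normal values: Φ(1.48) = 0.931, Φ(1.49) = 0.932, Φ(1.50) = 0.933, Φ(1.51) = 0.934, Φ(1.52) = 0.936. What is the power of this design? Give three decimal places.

z_β = |p₁−p₂|·√(n/[p₁q₁+p₂q₂]) − z_{α/2}
    = 0.06 · √(1348/0.4854) − 1.645
    = 0.06 · 52.6981 − 1.645
    = 3.1619 − 1.645 = 1.5169 → 1.52
Power = Φ(1.52) = 0.936.

Power ≈ 0.936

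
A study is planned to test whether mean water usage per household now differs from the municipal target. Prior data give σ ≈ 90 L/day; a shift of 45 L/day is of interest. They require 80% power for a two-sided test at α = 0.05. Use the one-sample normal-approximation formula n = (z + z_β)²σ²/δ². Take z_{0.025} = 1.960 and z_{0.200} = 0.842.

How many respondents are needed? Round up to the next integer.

n = (z_{α/2} + z_β)² · σ² / δ²
  = (1.960 + 0.842)² · 90² / 45²
  = 7.8512 · 8100 / 2025
  = 31.40
Round up → n = 32.

n = 32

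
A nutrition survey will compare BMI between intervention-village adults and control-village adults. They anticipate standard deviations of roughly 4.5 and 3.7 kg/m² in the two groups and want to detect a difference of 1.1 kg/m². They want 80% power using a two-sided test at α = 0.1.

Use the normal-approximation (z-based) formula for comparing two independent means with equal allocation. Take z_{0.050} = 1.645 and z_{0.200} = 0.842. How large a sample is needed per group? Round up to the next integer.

n = (z_{α/2} + z_β)² · (σ₁² + σ₂²) / δ²
  = (1.645 + 0.842)² · (4.5² + 3.7² = 33.94) / 1.1²
  = 6.1852 · 33.94 / 1.21
  = 173.49
Round up → n = 174 per group.

n = 174 per group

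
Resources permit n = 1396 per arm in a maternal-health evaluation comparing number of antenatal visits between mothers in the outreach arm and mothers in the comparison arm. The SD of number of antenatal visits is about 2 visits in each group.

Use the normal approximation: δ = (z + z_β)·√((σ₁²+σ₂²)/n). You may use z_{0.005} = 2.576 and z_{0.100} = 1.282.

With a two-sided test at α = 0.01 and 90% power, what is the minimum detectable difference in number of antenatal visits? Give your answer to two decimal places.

Minimum detectable difference ≈ 0.29 visits

δ = (z_{α/2} + z_β) · √((σ₁²+σ₂²)/n)
  = (2.576 + 1.282) · √(8/1396)
  = 3.858 · √0.00573
  = 3.858 · 0.0757
  = 0.2921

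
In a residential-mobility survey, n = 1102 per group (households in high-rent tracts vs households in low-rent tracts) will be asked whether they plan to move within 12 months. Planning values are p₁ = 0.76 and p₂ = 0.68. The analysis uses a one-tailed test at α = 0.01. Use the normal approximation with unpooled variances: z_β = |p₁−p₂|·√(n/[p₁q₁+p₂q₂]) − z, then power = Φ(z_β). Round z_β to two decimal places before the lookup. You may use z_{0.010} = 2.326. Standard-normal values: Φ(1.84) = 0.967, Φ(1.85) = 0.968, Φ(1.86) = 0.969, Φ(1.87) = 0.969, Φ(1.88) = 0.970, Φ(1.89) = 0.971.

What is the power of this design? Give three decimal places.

z_β = |p₁−p₂|·√(n/[p₁q₁+p₂q₂]) − z_α
    = 0.08 · √(1102/0.4000) − 2.326
    = 0.08 · 52.4881 − 2.326
    = 4.1990 − 2.326 = 1.8730 → 1.87
Power = Φ(1.87) = 0.969.

Power ≈ 0.969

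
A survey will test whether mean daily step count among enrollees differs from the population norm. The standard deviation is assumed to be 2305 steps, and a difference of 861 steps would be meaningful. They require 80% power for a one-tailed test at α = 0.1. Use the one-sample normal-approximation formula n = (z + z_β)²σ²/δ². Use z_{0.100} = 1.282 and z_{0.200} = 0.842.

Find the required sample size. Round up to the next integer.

n = (z_α + z_β)² · σ² / δ²
  = (1.282 + 0.842)² · 2305² / 861²
  = 4.5114 · 5313025 / 741321
  = 32.33
Round up → n = 33.

n = 33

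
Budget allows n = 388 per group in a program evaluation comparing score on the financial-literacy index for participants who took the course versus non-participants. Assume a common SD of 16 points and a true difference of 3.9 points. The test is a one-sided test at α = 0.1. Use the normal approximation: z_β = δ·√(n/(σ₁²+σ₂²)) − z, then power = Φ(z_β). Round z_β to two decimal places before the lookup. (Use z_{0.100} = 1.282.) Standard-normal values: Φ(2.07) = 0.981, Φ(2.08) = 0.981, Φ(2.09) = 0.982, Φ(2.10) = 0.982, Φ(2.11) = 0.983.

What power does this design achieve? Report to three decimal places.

Power ≈ 0.983

z_β = δ·√(n/(σ₁²+σ₂²)) − z_α
    = 3.9 · √(388/512) − 1.282
    = 3.9 · 0.87052 − 1.282
    = 3.3950 − 1.282 = 2.1130 → 2.11
Power = Φ(2.11) = 0.983.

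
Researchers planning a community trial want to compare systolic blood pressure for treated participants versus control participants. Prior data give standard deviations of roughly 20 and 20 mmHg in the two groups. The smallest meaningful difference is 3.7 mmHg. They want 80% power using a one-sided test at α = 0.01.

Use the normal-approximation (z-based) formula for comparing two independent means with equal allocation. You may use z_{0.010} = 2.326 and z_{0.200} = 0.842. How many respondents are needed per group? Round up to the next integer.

n = (z_α + z_β)² · (σ₁² + σ₂²) / δ²
  = (2.326 + 0.842)² · (20² + 20² = 800) / 3.7²
  = 10.0362 · 800 / 13.69
  = 586.48
Round up → n = 587 per group.

n = 587 per group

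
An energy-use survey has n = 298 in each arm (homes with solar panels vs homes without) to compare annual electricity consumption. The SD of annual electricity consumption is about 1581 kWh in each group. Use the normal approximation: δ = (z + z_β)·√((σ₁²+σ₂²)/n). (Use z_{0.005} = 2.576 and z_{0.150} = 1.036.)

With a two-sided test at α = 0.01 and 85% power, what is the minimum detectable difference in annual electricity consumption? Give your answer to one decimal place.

δ = (z_{α/2} + z_β) · √((σ₁²+σ₂²)/n)
  = (2.576 + 1.036) · √(4999122/298)
  = 3.612 · √16775.6
  = 3.612 · 129.5206
  = 467.8283

Minimum detectable difference ≈ 467.8 kWh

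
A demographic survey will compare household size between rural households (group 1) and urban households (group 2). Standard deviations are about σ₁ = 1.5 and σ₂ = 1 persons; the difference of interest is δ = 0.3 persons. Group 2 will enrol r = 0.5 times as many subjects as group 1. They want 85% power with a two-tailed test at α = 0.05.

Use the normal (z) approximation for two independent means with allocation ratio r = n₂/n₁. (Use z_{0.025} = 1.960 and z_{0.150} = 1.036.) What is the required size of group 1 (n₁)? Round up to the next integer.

n₁ = (z_{α/2} + z_β)² · (σ₁² + σ₂²/r) / δ²
   = (1.960 + 1.036)² · (1.5² + 1²/0.5) / 0.3²
   = 8.9760 · (2.25 + 2) / 0.09
   = 8.9760 · 4.25 / 0.09
   = 423.87
Round up → n₁ = 424; n₂ = r·n₁ = 0.5 × 424 = 212.

n₁ = 424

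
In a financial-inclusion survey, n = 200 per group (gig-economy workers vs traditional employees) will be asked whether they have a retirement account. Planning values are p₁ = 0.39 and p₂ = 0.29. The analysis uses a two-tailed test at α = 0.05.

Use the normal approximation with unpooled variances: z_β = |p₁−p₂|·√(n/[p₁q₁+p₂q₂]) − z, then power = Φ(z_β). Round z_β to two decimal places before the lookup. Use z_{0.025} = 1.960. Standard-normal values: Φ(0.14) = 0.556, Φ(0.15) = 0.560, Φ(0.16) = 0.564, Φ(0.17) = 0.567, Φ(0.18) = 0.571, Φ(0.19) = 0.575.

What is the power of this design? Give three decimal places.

Power ≈ 0.564

z_β = |p₁−p₂|·√(n/[p₁q₁+p₂q₂]) − z_{α/2}
    = 0.10 · √(200/0.4438) − 1.960
    = 0.10 · 21.2286 − 1.960
    = 2.1229 − 1.960 = 0.1629 → 0.16
Power = Φ(0.16) = 0.564.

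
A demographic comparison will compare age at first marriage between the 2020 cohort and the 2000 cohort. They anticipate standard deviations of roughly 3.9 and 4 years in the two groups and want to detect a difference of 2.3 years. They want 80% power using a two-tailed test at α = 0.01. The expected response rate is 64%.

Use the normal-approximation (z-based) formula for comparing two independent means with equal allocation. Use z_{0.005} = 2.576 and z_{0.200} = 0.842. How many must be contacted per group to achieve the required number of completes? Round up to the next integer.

n = (z_{α/2} + z_β)² · (σ₁² + σ₂²) / δ²
  = (2.576 + 0.842)² · (3.9² + 4² = 31.21) / 2.3²
  = 11.6827 · 31.21 / 5.29
  = 68.93
Adjust for 64% response: 68.93 / 0.64 = 107.70.
Round up → n = 108 per group.

n = 108 per group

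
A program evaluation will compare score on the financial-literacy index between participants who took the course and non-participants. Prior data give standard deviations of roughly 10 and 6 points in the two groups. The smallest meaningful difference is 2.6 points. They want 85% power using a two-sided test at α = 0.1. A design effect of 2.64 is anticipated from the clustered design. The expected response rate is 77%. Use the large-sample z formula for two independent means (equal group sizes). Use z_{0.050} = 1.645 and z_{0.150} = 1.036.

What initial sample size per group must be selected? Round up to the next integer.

n = (z_{α/2} + z_β)² · (σ₁² + σ₂²) / δ²
  = (1.645 + 1.036)² · (10² + 6² = 136) / 2.6²
  = 7.1878 · 136 / 6.76
  = 144.61
Design effect: 2.64 × 144.61 = 381.76.
Adjust for 77% response: 381.76 / 0.77 = 495.79.
Round up → n = 496 per group.

n = 496 per group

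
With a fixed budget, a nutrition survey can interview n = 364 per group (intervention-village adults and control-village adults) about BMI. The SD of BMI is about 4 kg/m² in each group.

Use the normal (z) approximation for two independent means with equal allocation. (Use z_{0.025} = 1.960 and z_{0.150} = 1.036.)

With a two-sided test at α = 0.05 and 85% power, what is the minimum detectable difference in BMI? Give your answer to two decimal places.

δ = (z_{α/2} + z_β) · √((σ₁²+σ₂²)/n)
  = (1.960 + 1.036) · √(32/364)
  = 2.996 · √0.08791
  = 2.996 · 0.2965
  = 0.8883

Minimum detectable difference ≈ 0.89 kg/m²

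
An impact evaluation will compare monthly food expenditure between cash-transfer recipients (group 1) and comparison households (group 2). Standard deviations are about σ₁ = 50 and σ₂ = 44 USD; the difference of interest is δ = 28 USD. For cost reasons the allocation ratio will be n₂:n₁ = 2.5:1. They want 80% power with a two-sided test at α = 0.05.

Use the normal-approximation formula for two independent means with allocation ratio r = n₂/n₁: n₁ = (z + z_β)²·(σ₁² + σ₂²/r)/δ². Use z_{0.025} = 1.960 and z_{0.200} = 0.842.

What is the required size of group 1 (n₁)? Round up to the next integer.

n₁ = 33

n₁ = (z_{α/2} + z_β)² · (σ₁² + σ₂²/r) / δ²
   = (1.960 + 0.842)² · (50² + 44²/2.5) / 28²
   = 7.8512 · (2500 + 774.4) / 784
   = 7.8512 · 3274.4 / 784
   = 32.79
Round up → n₁ = 33; n₂ = r·n₁ = 2.5 × 33 = 83.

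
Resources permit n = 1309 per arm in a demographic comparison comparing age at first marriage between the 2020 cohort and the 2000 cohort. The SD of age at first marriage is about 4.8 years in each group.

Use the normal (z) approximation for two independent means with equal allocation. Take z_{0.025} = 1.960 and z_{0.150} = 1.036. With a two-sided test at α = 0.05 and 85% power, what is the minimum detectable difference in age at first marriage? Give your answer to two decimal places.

Minimum detectable difference ≈ 0.56 years

δ = (z_{α/2} + z_β) · √((σ₁²+σ₂²)/n)
  = (1.960 + 1.036) · √(46.08/1309)
  = 2.996 · √0.0352
  = 2.996 · 0.1876
  = 0.5621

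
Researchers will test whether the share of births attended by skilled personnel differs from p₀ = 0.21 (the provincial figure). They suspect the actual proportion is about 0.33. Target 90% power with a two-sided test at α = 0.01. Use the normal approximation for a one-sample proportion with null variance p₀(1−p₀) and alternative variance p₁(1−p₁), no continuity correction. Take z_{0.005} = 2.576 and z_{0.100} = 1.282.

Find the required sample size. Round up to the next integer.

n = 190

n = [z_{α/2}·√(p₀q₀) + z_β·√(p₁q₁)]² / (p₁ − p₀)²
  = [2.576·√(0.21·0.79) + 1.282·√(0.33·0.67)]² / (0.12)²
  = [2.576·0.4073 + 1.282·0.4702]² / 0.0144
  = [1.6520]² / 0.0144
  = 189.53
Round up → n = 190.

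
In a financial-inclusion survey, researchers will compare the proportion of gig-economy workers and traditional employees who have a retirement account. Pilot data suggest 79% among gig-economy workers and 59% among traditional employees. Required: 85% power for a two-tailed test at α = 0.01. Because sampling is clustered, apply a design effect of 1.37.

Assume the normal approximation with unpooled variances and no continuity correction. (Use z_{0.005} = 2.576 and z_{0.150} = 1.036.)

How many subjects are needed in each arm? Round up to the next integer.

n = 183 per group

n = (z_{α/2} + z_β)² · [p₁(1−p₁) + p₂(1−p₂)] / (p₁ − p₂)²
  = (2.576 + 1.036)² · (0.79·0.21 + 0.59·0.41) / (0.20)²
  = (3.612)² · (0.1659 + 0.2419) / 0.0400
  = 13.0465 · 0.4078 / 0.0400
  = 133.01
Design effect: 1.37 × 133.01 = 182.22.
Round up → n = 183 per group.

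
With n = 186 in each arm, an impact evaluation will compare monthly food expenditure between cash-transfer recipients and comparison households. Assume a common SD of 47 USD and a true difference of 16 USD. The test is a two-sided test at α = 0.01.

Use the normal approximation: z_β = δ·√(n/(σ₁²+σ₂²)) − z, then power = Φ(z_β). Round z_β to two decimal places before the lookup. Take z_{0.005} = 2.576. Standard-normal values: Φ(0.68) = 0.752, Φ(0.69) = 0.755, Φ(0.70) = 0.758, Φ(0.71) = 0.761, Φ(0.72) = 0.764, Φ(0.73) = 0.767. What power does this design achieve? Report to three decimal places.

Power ≈ 0.761

z_β = δ·√(n/(σ₁²+σ₂²)) − z_{α/2}
    = 16 · √(186/4418) − 2.576
    = 16 · 0.20518 − 2.576
    = 3.2829 − 2.576 = 0.7069 → 0.71
Power = Φ(0.71) = 0.761.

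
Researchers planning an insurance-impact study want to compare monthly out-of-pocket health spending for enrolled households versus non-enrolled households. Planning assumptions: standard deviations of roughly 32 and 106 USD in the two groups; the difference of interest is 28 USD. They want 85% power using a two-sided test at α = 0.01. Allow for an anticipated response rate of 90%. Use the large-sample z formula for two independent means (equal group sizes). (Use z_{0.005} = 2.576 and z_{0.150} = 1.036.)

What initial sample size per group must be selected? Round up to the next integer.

n = 227 per group

n = (z_{α/2} + z_β)² · (σ₁² + σ₂²) / δ²
  = (2.576 + 1.036)² · (32² + 106² = 12260) / 28²
  = 13.0465 · 12260 / 784
  = 204.02
Adjust for 90% response: 204.02 / 0.90 = 226.69.
Round up → n = 227 per group.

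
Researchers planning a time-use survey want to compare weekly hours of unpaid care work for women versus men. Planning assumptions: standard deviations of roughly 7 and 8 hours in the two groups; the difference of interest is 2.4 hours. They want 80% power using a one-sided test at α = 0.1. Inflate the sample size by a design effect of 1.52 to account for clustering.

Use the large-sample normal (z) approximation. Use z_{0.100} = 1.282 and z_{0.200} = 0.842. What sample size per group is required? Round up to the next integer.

n = (z_α + z_β)² · (σ₁² + σ₂²) / δ²
  = (1.282 + 0.842)² · (7² + 8² = 113) / 2.4²
  = 4.5114 · 113 / 5.76
  = 88.50
Design effect: 1.52 × 88.50 = 134.53.
Round up → n = 135 per group.

n = 135 per group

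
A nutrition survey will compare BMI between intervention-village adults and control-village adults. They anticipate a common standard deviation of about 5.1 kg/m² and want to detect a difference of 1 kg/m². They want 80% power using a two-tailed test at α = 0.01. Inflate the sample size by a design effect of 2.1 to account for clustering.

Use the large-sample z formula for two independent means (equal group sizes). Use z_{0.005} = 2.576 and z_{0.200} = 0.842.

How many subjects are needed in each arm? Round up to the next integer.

n = (z_{α/2} + z_β)² · (σ₁² + σ₂²) / δ²
  = (2.576 + 0.842)² · (2·5.1² = 52.02) / 1²
  = 11.6827 · 52.02 / 1
  = 607.74
Design effect: 2.1 × 607.74 = 1276.24.
Round up → n = 1277 per group.

n = 1277 per group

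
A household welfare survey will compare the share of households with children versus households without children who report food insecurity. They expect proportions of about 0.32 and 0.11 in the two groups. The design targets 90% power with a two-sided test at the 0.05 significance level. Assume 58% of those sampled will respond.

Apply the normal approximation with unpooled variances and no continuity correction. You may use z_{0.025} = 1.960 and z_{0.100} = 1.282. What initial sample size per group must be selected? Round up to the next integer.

n = 130 per group

n = (z_{α/2} + z_β)² · [p₁(1−p₁) + p₂(1−p₂)] / (p₁ − p₂)²
  = (1.960 + 1.282)² · (0.32·0.68 + 0.11·0.89) / (0.21)²
  = (3.242)² · (0.2176 + 0.0979) / 0.0441
  = 10.5106 · 0.3155 / 0.0441
  = 75.19
Adjust for 58% response: 75.19 / 0.58 = 129.65.
Round up → n = 130 per group.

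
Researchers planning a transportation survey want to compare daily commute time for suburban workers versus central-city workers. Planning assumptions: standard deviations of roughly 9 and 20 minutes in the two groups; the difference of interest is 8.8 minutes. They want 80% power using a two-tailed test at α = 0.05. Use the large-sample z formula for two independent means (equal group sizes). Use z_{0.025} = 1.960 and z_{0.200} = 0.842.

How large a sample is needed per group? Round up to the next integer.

n = (z_{α/2} + z_β)² · (σ₁² + σ₂²) / δ²
  = (1.960 + 0.842)² · (9² + 20² = 481) / 8.8²
  = 7.8512 · 481 / 77.44
  = 48.77
Round up → n = 49 per group.

n = 49 per group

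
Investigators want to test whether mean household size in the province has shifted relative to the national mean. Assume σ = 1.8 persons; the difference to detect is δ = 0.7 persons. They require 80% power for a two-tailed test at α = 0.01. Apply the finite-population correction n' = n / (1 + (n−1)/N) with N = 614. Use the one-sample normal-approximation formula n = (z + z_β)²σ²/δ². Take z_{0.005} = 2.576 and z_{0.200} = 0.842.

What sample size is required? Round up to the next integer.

n = (z_{α/2} + z_β)² · σ² / δ²
  = (2.576 + 0.842)² · 1.8² / 0.7²
  = 11.6827 · 3.24 / 0.49
  = 77.25
Finite-population correction (N = 614): 77.25 / (1 + (77.25 − 1)/614) = 68.72.
Round up → n = 69.

n = 69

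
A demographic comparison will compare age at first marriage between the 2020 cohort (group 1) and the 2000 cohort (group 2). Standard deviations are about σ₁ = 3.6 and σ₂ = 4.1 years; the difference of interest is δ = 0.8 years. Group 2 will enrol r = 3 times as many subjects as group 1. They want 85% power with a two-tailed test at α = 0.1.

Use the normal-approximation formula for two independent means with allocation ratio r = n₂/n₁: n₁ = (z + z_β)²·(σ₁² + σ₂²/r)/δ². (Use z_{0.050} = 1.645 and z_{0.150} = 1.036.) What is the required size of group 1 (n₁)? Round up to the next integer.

n₁ = (z_{α/2} + z_β)² · (σ₁² + σ₂²/r) / δ²
   = (1.645 + 1.036)² · (3.6² + 4.1²/3) / 0.8²
   = 7.1878 · (12.96 + 5.6033) / 0.64
   = 7.1878 · 18.5633 / 0.64
   = 208.48
Round up → n₁ = 209; n₂ = r·n₁ = 3 × 209 = 627.

n₁ = 209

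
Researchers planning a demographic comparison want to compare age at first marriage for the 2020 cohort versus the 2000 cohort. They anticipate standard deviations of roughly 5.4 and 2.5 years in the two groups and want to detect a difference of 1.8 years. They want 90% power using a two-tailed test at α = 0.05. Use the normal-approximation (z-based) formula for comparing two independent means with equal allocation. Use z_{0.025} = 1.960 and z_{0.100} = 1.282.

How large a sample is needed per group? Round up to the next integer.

n = 115 per group

n = (z_{α/2} + z_β)² · (σ₁² + σ₂²) / δ²
  = (1.960 + 1.282)² · (5.4² + 2.5² = 35.41) / 1.8²
  = 10.5106 · 35.41 / 3.24
  = 114.87
Round up → n = 115 per group.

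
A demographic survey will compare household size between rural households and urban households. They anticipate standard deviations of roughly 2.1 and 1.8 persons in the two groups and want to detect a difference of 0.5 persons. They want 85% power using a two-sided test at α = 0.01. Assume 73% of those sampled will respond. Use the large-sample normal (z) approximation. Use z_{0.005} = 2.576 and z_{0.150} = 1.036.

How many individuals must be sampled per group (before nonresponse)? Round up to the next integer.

n = 547 per group

n = (z_{α/2} + z_β)² · (σ₁² + σ₂²) / δ²
  = (2.576 + 1.036)² · (2.1² + 1.8² = 7.65) / 0.5²
  = 13.0465 · 7.65 / 0.25
  = 399.22
Adjust for 73% response: 399.22 / 0.73 = 546.88.
Round up → n = 547 per group.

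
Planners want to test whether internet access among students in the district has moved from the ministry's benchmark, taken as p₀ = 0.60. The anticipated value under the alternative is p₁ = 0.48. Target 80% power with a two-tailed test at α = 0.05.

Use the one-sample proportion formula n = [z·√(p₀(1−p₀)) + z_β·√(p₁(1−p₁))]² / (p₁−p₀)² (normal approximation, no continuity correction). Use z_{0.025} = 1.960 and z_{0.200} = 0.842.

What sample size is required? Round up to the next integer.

n = 133

n = [z_{α/2}·√(p₀q₀) + z_β·√(p₁q₁)]² / (p₁ − p₀)²
  = [1.960·√(0.60·0.40) + 0.842·√(0.48·0.52)]² / (-0.12)²
  = [1.960·0.4899 + 0.842·0.4996]² / 0.0144
  = [1.3809]² / 0.0144
  = 132.42
Round up → n = 133.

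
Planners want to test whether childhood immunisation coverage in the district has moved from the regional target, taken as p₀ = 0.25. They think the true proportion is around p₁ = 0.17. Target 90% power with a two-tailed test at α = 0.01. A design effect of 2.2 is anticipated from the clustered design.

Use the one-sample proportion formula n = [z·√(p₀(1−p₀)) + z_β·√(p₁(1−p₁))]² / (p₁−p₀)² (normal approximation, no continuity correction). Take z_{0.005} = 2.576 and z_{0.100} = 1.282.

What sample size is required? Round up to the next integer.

n = [z_{α/2}·√(p₀q₀) + z_β·√(p₁q₁)]² / (p₁ − p₀)²
  = [2.576·√(0.25·0.75) + 1.282·√(0.17·0.83)]² / (-0.08)²
  = [2.576·0.4330 + 1.282·0.3756]² / 0.0064
  = [1.5970]² / 0.0064
  = 398.50
Design effect: 2.2 × 398.50 = 876.71.
Round up → n = 877.

n = 877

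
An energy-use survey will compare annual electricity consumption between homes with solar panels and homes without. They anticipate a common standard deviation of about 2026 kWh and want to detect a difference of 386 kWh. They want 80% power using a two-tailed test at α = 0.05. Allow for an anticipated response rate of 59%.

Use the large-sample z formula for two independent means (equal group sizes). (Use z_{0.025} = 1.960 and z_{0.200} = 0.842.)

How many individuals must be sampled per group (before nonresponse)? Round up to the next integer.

n = 734 per group

n = (z_{α/2} + z_β)² · (σ₁² + σ₂²) / δ²
  = (1.960 + 0.842)² · (2·2026² = 8209352) / 386²
  = 7.8512 · 8209352 / 148996
  = 432.58
Adjust for 59% response: 432.58 / 0.59 = 733.19.
Round up → n = 734 per group.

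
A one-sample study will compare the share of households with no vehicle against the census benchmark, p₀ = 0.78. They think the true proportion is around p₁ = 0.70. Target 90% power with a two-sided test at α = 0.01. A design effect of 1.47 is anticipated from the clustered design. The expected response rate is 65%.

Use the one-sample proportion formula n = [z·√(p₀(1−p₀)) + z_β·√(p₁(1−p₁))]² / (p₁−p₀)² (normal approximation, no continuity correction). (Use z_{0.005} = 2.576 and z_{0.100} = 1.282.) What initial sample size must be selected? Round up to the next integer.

n = 968

n = [z_{α/2}·√(p₀q₀) + z_β·√(p₁q₁)]² / (p₁ − p₀)²
  = [2.576·√(0.78·0.22) + 1.282·√(0.70·0.30)]² / (-0.08)²
  = [2.576·0.4142 + 1.282·0.4583]² / 0.0064
  = [1.6546]² / 0.0064
  = 427.76
Design effect: 1.47 × 427.76 = 628.80.
Adjust for 65% response: 628.80 / 0.65 = 967.39.
Round up → n = 968.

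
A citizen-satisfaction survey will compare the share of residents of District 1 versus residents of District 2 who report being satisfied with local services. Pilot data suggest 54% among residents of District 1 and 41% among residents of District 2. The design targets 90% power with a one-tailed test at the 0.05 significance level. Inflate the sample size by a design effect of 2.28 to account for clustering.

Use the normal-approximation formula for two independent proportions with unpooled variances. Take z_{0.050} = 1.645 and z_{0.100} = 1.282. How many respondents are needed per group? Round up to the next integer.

n = 567 per group

n = (z_α + z_β)² · [p₁(1−p₁) + p₂(1−p₂)] / (p₁ − p₂)²
  = (1.645 + 1.282)² · (0.54·0.46 + 0.41·0.59) / (0.13)²
  = (2.927)² · (0.2484 + 0.2419) / 0.0169
  = 8.5673 · 0.4903 / 0.0169
  = 248.55
Design effect: 2.28 × 248.55 = 566.70.
Round up → n = 567 per group.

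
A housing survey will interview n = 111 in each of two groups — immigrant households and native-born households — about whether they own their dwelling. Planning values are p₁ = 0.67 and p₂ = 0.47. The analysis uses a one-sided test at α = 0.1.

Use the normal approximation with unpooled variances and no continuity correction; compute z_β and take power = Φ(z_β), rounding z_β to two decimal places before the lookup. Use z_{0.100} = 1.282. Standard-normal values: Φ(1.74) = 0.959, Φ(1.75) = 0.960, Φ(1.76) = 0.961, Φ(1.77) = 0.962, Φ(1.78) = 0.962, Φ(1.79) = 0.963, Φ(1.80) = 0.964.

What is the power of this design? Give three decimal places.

z_β = |p₁−p₂|·√(n/[p₁q₁+p₂q₂]) − z_α
    = 0.20 · √(111/0.4702) − 1.282
    = 0.20 · 15.3646 − 1.282
    = 3.0729 − 1.282 = 1.7909 → 1.79
Power = Φ(1.79) = 0.963.

Power ≈ 0.963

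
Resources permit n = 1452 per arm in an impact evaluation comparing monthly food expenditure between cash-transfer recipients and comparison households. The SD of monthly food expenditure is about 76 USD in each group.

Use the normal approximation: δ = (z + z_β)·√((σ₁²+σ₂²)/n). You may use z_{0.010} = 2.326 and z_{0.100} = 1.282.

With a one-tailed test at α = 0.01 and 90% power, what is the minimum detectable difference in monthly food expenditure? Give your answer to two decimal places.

Minimum detectable difference ≈ 10.18 USD

δ = (z_α + z_β) · √((σ₁²+σ₂²)/n)
  = (2.326 + 1.282) · √(11552/1452)
  = 3.608 · √7.9559
  = 3.608 · 2.8206
  = 10.1768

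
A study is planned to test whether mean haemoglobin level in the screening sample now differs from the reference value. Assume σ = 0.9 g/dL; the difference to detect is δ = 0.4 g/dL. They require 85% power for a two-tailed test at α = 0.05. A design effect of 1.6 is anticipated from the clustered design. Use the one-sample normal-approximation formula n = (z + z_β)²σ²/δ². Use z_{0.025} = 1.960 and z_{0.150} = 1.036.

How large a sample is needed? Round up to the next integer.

n = (z_{α/2} + z_β)² · σ² / δ²
  = (1.960 + 1.036)² · 0.9² / 0.4²
  = 8.9760 · 0.81 / 0.16
  = 45.44
Design effect: 1.6 × 45.44 = 72.71.
Round up → n = 73.

n = 73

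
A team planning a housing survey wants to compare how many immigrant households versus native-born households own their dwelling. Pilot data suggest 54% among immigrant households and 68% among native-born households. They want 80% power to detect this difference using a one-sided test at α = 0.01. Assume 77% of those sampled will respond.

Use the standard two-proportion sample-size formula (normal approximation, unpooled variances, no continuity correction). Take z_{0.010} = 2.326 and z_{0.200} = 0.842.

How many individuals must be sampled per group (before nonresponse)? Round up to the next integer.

n = (z_α + z_β)² · [p₁(1−p₁) + p₂(1−p₂)] / (p₁ − p₂)²
  = (2.326 + 0.842)² · (0.54·0.46 + 0.68·0.32) / (-0.14)²
  = (3.168)² · (0.2484 + 0.2176) / 0.0196
  = 10.0362 · 0.4660 / 0.0196
  = 238.62
Adjust for 77% response: 238.62 / 0.77 = 309.89.
Round up → n = 310 per group.

n = 310 per group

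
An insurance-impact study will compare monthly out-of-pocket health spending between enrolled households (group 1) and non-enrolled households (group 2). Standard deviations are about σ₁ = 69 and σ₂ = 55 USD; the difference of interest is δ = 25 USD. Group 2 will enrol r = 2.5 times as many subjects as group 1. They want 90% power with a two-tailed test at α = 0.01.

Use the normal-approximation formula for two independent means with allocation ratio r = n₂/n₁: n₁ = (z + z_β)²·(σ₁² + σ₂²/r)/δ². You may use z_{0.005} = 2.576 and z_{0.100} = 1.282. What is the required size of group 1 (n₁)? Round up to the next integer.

n₁ = 143

n₁ = (z_{α/2} + z_β)² · (σ₁² + σ₂²/r) / δ²
   = (2.576 + 1.282)² · (69² + 55²/2.5) / 25²
   = 14.8842 · (4761 + 1210) / 625
   = 14.8842 · 5971 / 625
   = 142.20
Round up → n₁ = 143; n₂ = r·n₁ = 2.5 × 143 = 358.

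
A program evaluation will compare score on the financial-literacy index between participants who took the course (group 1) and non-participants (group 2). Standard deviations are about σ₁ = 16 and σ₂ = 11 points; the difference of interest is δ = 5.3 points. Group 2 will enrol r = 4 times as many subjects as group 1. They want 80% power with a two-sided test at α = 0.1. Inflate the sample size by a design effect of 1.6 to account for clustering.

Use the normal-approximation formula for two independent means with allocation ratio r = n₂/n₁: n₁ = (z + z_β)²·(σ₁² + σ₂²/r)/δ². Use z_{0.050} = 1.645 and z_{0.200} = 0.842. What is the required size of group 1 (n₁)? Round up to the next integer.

n₁ = (z_{α/2} + z_β)² · (σ₁² + σ₂²/r) / δ²
   = (1.645 + 0.842)² · (16² + 11²/4) / 5.3²
   = 6.1852 · (256 + 30.25) / 28.09
   = 6.1852 · 286.25 / 28.09
   = 63.03
Design effect: 1.6 × 63.03 = 100.85.
Round up → n₁ = 101; n₂ = r·n₁ = 4 × 101 = 404.

n₁ = 101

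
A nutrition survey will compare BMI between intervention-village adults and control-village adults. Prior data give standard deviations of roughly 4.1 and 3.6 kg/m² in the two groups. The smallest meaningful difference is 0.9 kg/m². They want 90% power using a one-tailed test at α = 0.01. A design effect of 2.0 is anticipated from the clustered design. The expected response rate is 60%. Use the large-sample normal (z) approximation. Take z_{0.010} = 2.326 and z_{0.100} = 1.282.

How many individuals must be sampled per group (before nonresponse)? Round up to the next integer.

n = 1595 per group

n = (z_α + z_β)² · (σ₁² + σ₂²) / δ²
  = (2.326 + 1.282)² · (4.1² + 3.6² = 29.77) / 0.9²
  = 13.0177 · 29.77 / 0.81
  = 478.44
Design effect: 2.0 × 478.44 = 956.88.
Adjust for 60% response: 956.88 / 0.60 = 1594.80.
Round up → n = 1595 per group.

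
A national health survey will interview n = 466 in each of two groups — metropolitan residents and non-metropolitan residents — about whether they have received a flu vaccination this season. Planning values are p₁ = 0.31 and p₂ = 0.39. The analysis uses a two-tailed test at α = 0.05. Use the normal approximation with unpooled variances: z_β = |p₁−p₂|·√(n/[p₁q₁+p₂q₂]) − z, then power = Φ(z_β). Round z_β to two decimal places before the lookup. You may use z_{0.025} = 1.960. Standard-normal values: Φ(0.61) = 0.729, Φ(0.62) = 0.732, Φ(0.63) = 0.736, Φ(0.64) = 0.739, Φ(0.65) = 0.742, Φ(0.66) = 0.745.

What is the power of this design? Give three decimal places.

z_β = |p₁−p₂|·√(n/[p₁q₁+p₂q₂]) − z_{α/2}
    = 0.08 · √(466/0.4518) − 1.960
    = 0.08 · 32.1159 − 1.960
    = 2.5693 − 1.960 = 0.6093 → 0.61
Power = Φ(0.61) = 0.729.

Power ≈ 0.729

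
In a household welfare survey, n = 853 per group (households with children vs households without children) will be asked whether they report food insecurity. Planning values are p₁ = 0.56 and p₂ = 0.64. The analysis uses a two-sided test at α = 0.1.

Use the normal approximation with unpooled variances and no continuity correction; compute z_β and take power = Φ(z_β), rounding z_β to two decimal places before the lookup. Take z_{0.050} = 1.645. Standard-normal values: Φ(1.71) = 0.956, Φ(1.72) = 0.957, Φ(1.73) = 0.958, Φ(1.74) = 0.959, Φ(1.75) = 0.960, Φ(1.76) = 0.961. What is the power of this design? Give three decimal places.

Power ≈ 0.959

z_β = |p₁−p₂|·√(n/[p₁q₁+p₂q₂]) − z_{α/2}
    = 0.08 · √(853/0.4768) − 1.645
    = 0.08 · 42.2967 − 1.645
    = 3.3837 − 1.645 = 1.7387 → 1.74
Power = Φ(1.74) = 0.959.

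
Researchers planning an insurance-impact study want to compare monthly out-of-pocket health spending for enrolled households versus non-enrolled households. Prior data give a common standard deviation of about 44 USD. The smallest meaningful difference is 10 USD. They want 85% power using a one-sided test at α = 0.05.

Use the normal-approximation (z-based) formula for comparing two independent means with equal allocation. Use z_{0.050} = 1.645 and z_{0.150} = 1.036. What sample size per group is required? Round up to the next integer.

n = 279 per group

n = (z_α + z_β)² · (σ₁² + σ₂²) / δ²
  = (1.645 + 1.036)² · (2·44² = 3872) / 10²
  = 7.1878 · 3872 / 100
  = 278.31
Round up → n = 279 per group.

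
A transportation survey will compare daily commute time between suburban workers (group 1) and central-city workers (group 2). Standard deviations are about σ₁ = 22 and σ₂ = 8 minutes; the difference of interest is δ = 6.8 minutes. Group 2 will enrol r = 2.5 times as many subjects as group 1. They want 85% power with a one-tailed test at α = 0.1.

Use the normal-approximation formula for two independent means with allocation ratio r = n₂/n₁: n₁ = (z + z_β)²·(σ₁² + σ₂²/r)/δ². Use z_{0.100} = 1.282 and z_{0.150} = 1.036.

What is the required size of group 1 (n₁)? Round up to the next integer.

n₁ = 60

n₁ = (z_α + z_β)² · (σ₁² + σ₂²/r) / δ²
   = (1.282 + 1.036)² · (22² + 8²/2.5) / 6.8²
   = 5.3731 · (484 + 25.6) / 46.24
   = 5.3731 · 509.6 / 46.24
   = 59.22
Round up → n₁ = 60; n₂ = r·n₁ = 2.5 × 60 = 150.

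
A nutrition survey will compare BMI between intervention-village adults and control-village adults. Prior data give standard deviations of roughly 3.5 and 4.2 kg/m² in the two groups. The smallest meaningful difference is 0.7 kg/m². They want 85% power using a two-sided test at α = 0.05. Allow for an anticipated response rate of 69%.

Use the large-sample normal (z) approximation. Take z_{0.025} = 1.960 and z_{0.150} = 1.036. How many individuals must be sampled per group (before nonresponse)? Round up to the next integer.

n = 794 per group

n = (z_{α/2} + z_β)² · (σ₁² + σ₂²) / δ²
  = (1.960 + 1.036)² · (3.5² + 4.2² = 29.89) / 0.7²
  = 8.9760 · 29.89 / 0.49
  = 547.54
Adjust for 69% response: 547.54 / 0.69 = 793.53.
Round up → n = 794 per group.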